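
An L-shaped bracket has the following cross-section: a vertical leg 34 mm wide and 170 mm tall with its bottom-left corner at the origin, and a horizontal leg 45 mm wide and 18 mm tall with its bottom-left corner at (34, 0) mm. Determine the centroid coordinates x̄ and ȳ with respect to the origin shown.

x̄ = 21.86 mm, ȳ = 75.66 mm

vertical leg: A = 34 × 170 = 5780.00, centroid at (17.00, 85.00).
horizontal leg: A = 45 × 18 = 810.00, centroid at (56.50, 9.00).
ΣA = 6590.00 mm²
ΣAx̄ = (5780.00)(17.00) + (810.00)(56.50) = 144025.00 mm³
ΣAȳ = (5780.00)(85.00) + (810.00)(9.00) = 498590.00 mm³
x̄ = 144025.00 / 6590.00 = 21.86 mm
ȳ = 498590.00 / 6590.00 = 75.66 mm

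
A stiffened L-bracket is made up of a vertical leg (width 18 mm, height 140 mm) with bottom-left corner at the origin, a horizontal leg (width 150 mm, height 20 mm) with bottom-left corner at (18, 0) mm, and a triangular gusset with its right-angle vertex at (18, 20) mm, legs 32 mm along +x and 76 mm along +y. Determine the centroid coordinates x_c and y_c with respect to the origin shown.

Part | A | x̄ᵢ | ȳᵢ | A·x̄ᵢ | A·ȳᵢ
vertical leg | 2520.00 | 9.00 | 70.00 | 22680.00 | 176400.00
horizontal leg | 3000.00 | 93.00 | 10.00 | 279000.00 | 30000.00
gusset | 1216.00 | 28.67 | 45.33 | 34858.67 | 55125.33
Σ | 6736.00 |  |  | 336538.67 | 261525.33
x_c = 336538.67 / 6736.00 = 49.96 mm
y_c = 261525.33 / 6736.00 = 38.83 mm

x_c = 49.96 mm, y_c = 38.83 mm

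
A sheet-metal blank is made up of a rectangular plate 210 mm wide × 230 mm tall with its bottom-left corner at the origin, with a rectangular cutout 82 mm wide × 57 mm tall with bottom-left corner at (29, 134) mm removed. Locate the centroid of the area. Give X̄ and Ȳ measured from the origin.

X̄ = 108.75 mm, Ȳ = 109.91 mm

plate: A = 210 × 230 = 48300.00, centroid at (105.00, 115.00).
hole: A = −(82 × 57) = -4674.00, centroid at (70.00, 162.50).
ΣA = 43626.00 mm², ΣAX̄ = 4744320.00 mm³, ΣAȲ = 4794975.00 mm³.
X̄ = 4744320.00/43626.00 = 108.75 mm; Ȳ = 4794975.00/43626.00 = 109.91 mm.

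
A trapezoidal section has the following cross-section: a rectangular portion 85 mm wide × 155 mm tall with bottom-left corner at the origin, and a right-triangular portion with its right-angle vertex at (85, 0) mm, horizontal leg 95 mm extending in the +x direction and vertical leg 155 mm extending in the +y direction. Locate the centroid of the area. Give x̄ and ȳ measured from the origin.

rectangular portion: A = 85 × 155 = 13175.00, centroid at (42.50, 77.50).
triangular portion: A = ½·95·155 = 7362.50, centroid at (116.67, 51.67).
ΣA = 20537.50 mm²
ΣAx̄ = (13175.00)(42.50) + (7362.50)(116.67) = 1418895.83 mm³
ΣAȳ = (13175.00)(77.50) + (7362.50)(51.67) = 1401458.33 mm³
x̄ = 1418895.83 / 20537.50 = 69.09 mm
ȳ = 1401458.33 / 20537.50 = 68.24 mm

x̄ = 69.09 mm, ȳ = 68.24 mm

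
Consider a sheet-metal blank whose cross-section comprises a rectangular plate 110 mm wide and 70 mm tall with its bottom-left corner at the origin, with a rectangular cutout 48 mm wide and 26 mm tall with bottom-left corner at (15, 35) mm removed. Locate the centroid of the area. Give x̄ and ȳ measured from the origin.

plate: A = 110 × 70 = 7700.00, centroid at (55.00, 35.00).
hole: A = −(48 × 26) = -1248.00, centroid at (39.00, 48.00).
ΣA = 6452.00 mm², ΣAx̄ = 374828.00 mm³, ΣAȳ = 209596.00 mm³.
x̄ = 374828.00/6452.00 = 58.09 mm; ȳ = 209596.00/6452.00 = 32.49 mm.

x̄ = 58.09 mm, ȳ = 32.49 mm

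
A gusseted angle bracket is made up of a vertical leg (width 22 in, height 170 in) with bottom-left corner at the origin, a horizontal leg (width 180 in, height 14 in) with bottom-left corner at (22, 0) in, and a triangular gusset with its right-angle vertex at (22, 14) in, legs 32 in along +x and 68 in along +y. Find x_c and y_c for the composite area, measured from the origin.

vertical leg: A = 22 × 170 = 3740.00, centroid at (11.00, 85.00).
horizontal leg: A = 180 × 14 = 2520.00, centroid at (112.00, 7.00).
gusset: A = ½·32·68 = 1088.00, centroid at (32.67, 36.67).
ΣA = 7348.00 in²
ΣAx_c = (3740.00)(11.00) + (2520.00)(112.00) + (1088.00)(32.67) = 358921.33 in³
ΣAy_c = (3740.00)(85.00) + (2520.00)(7.00) + (1088.00)(36.67) = 375433.33 in³
x_c = 358921.33 / 7348.00 = 48.85 in
y_c = 375433.33 / 7348.00 = 51.09 in

x_c = 48.85 in, y_c = 51.09 in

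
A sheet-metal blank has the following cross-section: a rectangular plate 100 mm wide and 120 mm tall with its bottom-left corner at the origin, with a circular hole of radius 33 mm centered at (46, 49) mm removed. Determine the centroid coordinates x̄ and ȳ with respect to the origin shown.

x̄ = 51.60 mm, ȳ = 64.39 mm

plate: A = 100 × 120 = 12000.00, centroid at (50.00, 60.00).
hole: A = −π·33² = -3421.19, centroid at (46.00, 49.00).
ΣA = 8578.81 mm², ΣAx̄ = 442625.06 mm³, ΣAȳ = 552361.47 mm³.
x̄ = 442625.06/8578.81 = 51.60 mm; ȳ = 552361.47/8578.81 = 64.39 mm.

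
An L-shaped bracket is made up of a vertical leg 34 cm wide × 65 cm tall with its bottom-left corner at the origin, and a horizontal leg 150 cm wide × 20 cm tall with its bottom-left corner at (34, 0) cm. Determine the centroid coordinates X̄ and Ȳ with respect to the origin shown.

vertical leg: A = 34 × 65 = 2210.00, centroid at (17.00, 32.50).
horizontal leg: A = 150 × 20 = 3000.00, centroid at (109.00, 10.00).
ΣA = 5210.00 cm²
ΣAX̄ = (2210.00)(17.00) + (3000.00)(109.00) = 364570.00 cm³
ΣAȲ = (2210.00)(32.50) + (3000.00)(10.00) = 101825.00 cm³
X̄ = 364570.00 / 5210.00 = 69.98 cm
Ȳ = 101825.00 / 5210.00 = 19.54 cm

X̄ = 69.98 cm, Ȳ = 19.54 cm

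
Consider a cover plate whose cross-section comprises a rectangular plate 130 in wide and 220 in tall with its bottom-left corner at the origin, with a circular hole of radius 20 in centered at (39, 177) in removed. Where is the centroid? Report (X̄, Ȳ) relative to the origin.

plate: A = 130 × 220 = 28600.00, centroid at (65.00, 110.00).
hole: A = −π·20² = -1256.64, centroid at (39.00, 177.00).
ΣA = 27343.36 in²
ΣAX̄ = (28600.00)(65.00) + (-1256.64)(39.00) = 1809991.15 in³
ΣAȲ = (28600.00)(110.00) + (-1256.64)(177.00) = 2923575.24 in³
X̄ = 1809991.15 / 27343.36 = 66.19 in
Ȳ = 2923575.24 / 27343.36 = 106.92 in

X̄ = 66.19 in, Ȳ = 106.92 in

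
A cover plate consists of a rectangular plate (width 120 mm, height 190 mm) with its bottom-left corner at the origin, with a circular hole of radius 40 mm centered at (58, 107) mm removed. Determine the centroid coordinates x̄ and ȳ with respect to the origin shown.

x̄ = 60.57 mm, ȳ = 91.61 mm

plate: A = 120 × 190 = 22800.00, centroid at (60.00, 95.00).
hole: A = −π·40² = -5026.55, centroid at (58.00, 107.00).
ΣA = 17773.45 mm²
ΣAx̄ = (22800.00)(60.00) + (-5026.55)(58.00) = 1076460.20 mm³
ΣAȳ = (22800.00)(95.00) + (-5026.55)(107.00) = 1628159.34 mm³
x̄ = 1076460.20 / 17773.45 = 60.57 mm
ȳ = 1628159.34 / 17773.45 = 91.61 mm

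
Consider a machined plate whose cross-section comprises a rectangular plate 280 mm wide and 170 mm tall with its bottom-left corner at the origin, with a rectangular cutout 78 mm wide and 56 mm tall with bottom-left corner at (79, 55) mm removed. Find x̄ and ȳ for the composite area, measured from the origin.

plate: A = 280 × 170 = 47600.00, centroid at (140.00, 85.00).
hole: A = −(78 × 56) = -4368.00, centroid at (118.00, 83.00).
ΣA = 43232.00 mm²
ΣAx̄ = (47600.00)(140.00) + (-4368.00)(118.00) = 6148576.00 mm³
ΣAȳ = (47600.00)(85.00) + (-4368.00)(83.00) = 3683456.00 mm³
x̄ = 6148576.00 / 43232.00 = 142.22 mm
ȳ = 3683456.00 / 43232.00 = 85.20 mm

x̄ = 142.22 mm, ȳ = 85.20 mm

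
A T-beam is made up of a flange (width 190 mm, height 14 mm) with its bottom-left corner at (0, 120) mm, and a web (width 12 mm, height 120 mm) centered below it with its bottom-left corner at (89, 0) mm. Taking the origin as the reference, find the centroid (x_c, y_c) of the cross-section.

web: A = 12 × 120 = 1440.00, centroid at (95.00, 60.00).
flange: A = 190 × 14 = 2660.00, centroid at (95.00, 127.00).
ΣA = 4100.00 mm²
ΣAx_c = (1440.00)(95.00) + (2660.00)(95.00) = 389500.00 mm³
ΣAy_c = (1440.00)(60.00) + (2660.00)(127.00) = 424220.00 mm³
x_c = 389500.00 / 4100.00 = 95.00 mm
y_c = 424220.00 / 4100.00 = 103.47 mm

x_c = 95.00 mm, y_c = 103.47 mm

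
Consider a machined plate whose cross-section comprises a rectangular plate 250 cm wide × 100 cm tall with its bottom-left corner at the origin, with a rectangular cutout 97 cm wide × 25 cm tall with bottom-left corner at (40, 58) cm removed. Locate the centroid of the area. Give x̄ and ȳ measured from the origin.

x̄ = 128.92 cm, ȳ = 47.80 cm

plate: A = 250 × 100 = 25000.00, centroid at (125.00, 50.00).
hole: A = −(97 × 25) = -2425.00, centroid at (88.50, 70.50).
ΣA = 22575.00 cm²
ΣAx̄ = (25000.00)(125.00) + (-2425.00)(88.50) = 2910387.50 cm³
ΣAȳ = (25000.00)(50.00) + (-2425.00)(70.50) = 1079037.50 cm³
x̄ = 2910387.50 / 22575.00 = 128.92 cm
ȳ = 1079037.50 / 22575.00 = 47.80 cm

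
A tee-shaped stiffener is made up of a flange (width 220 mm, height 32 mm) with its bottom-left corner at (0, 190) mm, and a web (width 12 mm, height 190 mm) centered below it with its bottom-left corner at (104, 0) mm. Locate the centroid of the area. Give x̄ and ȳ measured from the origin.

Part | A | x̄ᵢ | ȳᵢ | A·x̄ᵢ | A·ȳᵢ
web | 2280.00 | 110.00 | 95.00 | 250800.00 | 216600.00
flange | 7040.00 | 110.00 | 206.00 | 774400.00 | 1450240.00
Σ | 9320.00 |  |  | 1025200.00 | 1666840.00
x̄ = 1025200.00 / 9320.00 = 110.00 mm
ȳ = 1666840.00 / 9320.00 = 178.85 mm

x̄ = 110.00 mm, ȳ = 178.85 mm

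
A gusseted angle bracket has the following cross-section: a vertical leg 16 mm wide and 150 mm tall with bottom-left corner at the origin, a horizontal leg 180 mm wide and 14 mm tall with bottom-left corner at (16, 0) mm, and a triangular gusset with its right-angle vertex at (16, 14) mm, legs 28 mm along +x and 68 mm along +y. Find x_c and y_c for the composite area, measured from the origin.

vertical leg: A = 16 × 150 = 2400.00, centroid at (8.00, 75.00).
horizontal leg: A = 180 × 14 = 2520.00, centroid at (106.00, 7.00).
gusset: A = ½·28·68 = 952.00, centroid at (25.33, 36.67).
ΣA = 5872.00 mm², ΣAx_c = 310437.33 mm³, ΣAy_c = 232546.67 mm³.
x_c = 310437.33/5872.00 = 52.87 mm; y_c = 232546.67/5872.00 = 39.60 mm.

x_c = 52.87 mm, y_c = 39.60 mm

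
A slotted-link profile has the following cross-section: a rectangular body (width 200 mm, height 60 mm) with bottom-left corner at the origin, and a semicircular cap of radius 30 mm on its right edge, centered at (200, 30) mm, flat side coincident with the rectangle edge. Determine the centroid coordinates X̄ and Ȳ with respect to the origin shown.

X̄ = 111.88 mm, Ȳ = 30.00 mm

rectangular body: A = 200 × 60 = 12000.00, centroid at (100.00, 30.00).
semicircular end: A = ½π·30² = 1413.72, centroid at (212.73, 30.00).
ΣA = 13413.72 mm²
ΣAX̄ = (12000.00)(100.00) + (1413.72)(212.73) = 1500743.34 mm³
ΣAȲ = (12000.00)(30.00) + (1413.72)(30.00) = 402411.50 mm³
X̄ = 1500743.34 / 13413.72 = 111.88 mm
Ȳ = 402411.50 / 13413.72 = 30.00 mm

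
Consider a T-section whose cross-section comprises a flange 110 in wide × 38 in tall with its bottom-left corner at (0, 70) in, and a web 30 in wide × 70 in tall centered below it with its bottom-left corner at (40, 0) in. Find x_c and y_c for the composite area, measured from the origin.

Part | A | x̄ᵢ | ȳᵢ | A·x̄ᵢ | A·ȳᵢ
web | 2100.00 | 55.00 | 35.00 | 115500.00 | 73500.00
flange | 4180.00 | 55.00 | 89.00 | 229900.00 | 372020.00
Σ | 6280.00 |  |  | 345400.00 | 445520.00
x_c = 345400.00 / 6280.00 = 55.00 in
y_c = 445520.00 / 6280.00 = 70.94 in

x_c = 55.00 in, y_c = 70.94 in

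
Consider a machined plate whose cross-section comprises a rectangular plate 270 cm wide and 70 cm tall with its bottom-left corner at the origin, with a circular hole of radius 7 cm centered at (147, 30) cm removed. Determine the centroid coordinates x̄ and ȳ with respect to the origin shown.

plate: A = 270 × 70 = 18900.00, centroid at (135.00, 35.00).
hole: A = −π·7² = -153.94, centroid at (147.00, 30.00).
ΣA = 18746.06 cm², ΣAx̄ = 2528871.11 cm³, ΣAȳ = 656881.86 cm³.
x̄ = 2528871.11/18746.06 = 134.90 cm; ȳ = 656881.86/18746.06 = 35.04 cm.

x̄ = 134.90 cm, ȳ = 35.04 cm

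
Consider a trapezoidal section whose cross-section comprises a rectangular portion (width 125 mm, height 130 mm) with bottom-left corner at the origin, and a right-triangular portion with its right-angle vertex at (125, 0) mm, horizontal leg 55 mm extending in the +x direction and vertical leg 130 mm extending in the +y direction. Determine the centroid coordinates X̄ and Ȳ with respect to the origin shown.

Part | A | x̄ᵢ | ȳᵢ | A·x̄ᵢ | A·ȳᵢ
rectangular portion | 16250.00 | 62.50 | 65.00 | 1015625.00 | 1056250.00
triangular portion | 3575.00 | 143.33 | 43.33 | 512416.67 | 154916.67
Σ | 19825.00 |  |  | 1528041.67 | 1211166.67
X̄ = 1528041.67 / 19825.00 = 77.08 mm
Ȳ = 1211166.67 / 19825.00 = 61.09 mm

X̄ = 77.08 mm, Ȳ = 61.09 mm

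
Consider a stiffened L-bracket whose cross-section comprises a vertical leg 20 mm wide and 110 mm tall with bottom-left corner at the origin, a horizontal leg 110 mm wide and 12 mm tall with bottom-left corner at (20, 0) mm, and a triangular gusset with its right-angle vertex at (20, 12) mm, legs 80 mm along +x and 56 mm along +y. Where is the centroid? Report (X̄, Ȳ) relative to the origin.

X̄ = 39.16 mm, Ȳ = 34.31 mm

vertical leg: A = 20 × 110 = 2200.00, centroid at (10.00, 55.00).
horizontal leg: A = 110 × 12 = 1320.00, centroid at (75.00, 6.00).
gusset: A = ½·80·56 = 2240.00, centroid at (46.67, 30.67).
ΣA = 5760.00 mm², ΣAX̄ = 225533.33 mm³, ΣAȲ = 197613.33 mm³.
X̄ = 225533.33/5760.00 = 39.16 mm; Ȳ = 197613.33/5760.00 = 34.31 mm.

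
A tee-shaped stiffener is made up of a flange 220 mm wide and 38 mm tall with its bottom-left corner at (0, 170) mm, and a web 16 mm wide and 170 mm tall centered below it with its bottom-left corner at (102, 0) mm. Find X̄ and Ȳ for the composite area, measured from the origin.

web: A = 16 × 170 = 2720.00, centroid at (110.00, 85.00).
flange: A = 220 × 38 = 8360.00, centroid at (110.00, 189.00).
ΣA = 11080.00 mm²
ΣAX̄ = (2720.00)(110.00) + (8360.00)(110.00) = 1218800.00 mm³
ΣAȲ = (2720.00)(85.00) + (8360.00)(189.00) = 1811240.00 mm³
X̄ = 1218800.00 / 11080.00 = 110.00 mm
Ȳ = 1811240.00 / 11080.00 = 163.47 mm

X̄ = 110.00 mm, Ȳ = 163.47 mm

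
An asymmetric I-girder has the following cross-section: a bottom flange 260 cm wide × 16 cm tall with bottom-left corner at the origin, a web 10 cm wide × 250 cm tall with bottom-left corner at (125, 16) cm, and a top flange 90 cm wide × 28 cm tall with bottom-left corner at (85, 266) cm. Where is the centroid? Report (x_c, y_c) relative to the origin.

bottom flange: A = 260 × 16 = 4160.00, centroid at (130.00, 8.00).
web: A = 10 × 250 = 2500.00, centroid at (130.00, 141.00).
top flange: A = 90 × 28 = 2520.00, centroid at (130.00, 280.00).
ΣA = 9180.00 cm², ΣAx_c = 1193400.00 cm³, ΣAy_c = 1091380.00 cm³.
x_c = 1193400.00/9180.00 = 130.00 cm; y_c = 1091380.00/9180.00 = 118.89 cm.

x_c = 130.00 cm, y_c = 118.89 cm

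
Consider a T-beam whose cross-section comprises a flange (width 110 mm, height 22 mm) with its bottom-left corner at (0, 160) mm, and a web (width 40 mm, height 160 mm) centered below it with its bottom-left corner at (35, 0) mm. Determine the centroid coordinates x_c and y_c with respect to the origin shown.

web: A = 40 × 160 = 6400.00, centroid at (55.00, 80.00).
flange: A = 110 × 22 = 2420.00, centroid at (55.00, 171.00).
ΣA = 8820.00 mm²
ΣAx_c = (6400.00)(55.00) + (2420.00)(55.00) = 485100.00 mm³
ΣAy_c = (6400.00)(80.00) + (2420.00)(171.00) = 925820.00 mm³
x_c = 485100.00 / 8820.00 = 55.00 mm
y_c = 925820.00 / 8820.00 = 104.97 mm

x_c = 55.00 mm, y_c = 104.97 mm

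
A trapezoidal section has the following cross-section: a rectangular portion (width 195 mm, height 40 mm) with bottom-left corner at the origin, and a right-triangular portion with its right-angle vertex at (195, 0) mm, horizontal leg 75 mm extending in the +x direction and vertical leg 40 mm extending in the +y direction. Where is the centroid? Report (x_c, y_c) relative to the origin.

Part | A | x̄ᵢ | ȳᵢ | A·x̄ᵢ | A·ȳᵢ
rectangular portion | 7800.00 | 97.50 | 20.00 | 760500.00 | 156000.00
triangular portion | 1500.00 | 220.00 | 13.33 | 330000.00 | 20000.00
Σ | 9300.00 |  |  | 1090500.00 | 176000.00
x_c = 1090500.00 / 9300.00 = 117.26 mm
y_c = 176000.00 / 9300.00 = 18.92 mm

x_c = 117.26 mm, y_c = 18.92 mm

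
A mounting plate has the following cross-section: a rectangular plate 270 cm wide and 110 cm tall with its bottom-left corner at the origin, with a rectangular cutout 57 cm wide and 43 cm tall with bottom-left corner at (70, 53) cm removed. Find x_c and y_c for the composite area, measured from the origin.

x_c = 138.28 cm, y_c = 53.25 cm

Part | A | x̄ᵢ | ȳᵢ | A·x̄ᵢ | A·ȳᵢ
plate | 29700.00 | 135.00 | 55.00 | 4009500.00 | 1633500.00
hole | -2451.00 | 98.50 | 74.50 | -241423.50 | -182599.50
Σ | 27249.00 |  |  | 3768076.50 | 1450900.50
x_c = 3768076.50 / 27249.00 = 138.28 cm
y_c = 1450900.50 / 27249.00 = 53.25 cm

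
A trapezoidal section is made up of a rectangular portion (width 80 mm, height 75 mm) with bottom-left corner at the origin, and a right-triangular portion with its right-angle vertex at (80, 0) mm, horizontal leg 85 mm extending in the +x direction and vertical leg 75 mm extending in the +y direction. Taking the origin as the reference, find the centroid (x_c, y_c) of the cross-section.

x_c = 63.71 mm, y_c = 33.16 mm

Part | A | x̄ᵢ | ȳᵢ | A·x̄ᵢ | A·ȳᵢ
rectangular portion | 6000.00 | 40.00 | 37.50 | 240000.00 | 225000.00
triangular portion | 3187.50 | 108.33 | 25.00 | 345312.50 | 79687.50
Σ | 9187.50 |  |  | 585312.50 | 304687.50
x_c = 585312.50 / 9187.50 = 63.71 mm
y_c = 304687.50 / 9187.50 = 33.16 mm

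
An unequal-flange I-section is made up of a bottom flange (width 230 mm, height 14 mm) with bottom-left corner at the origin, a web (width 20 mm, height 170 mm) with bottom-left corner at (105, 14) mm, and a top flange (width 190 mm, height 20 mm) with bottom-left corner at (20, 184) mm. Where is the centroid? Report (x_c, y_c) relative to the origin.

x_c = 115.00 mm, y_c = 105.21 mm

Part | A | x̄ᵢ | ȳᵢ | A·x̄ᵢ | A·ȳᵢ
bottom flange | 3220.00 | 115.00 | 7.00 | 370300.00 | 22540.00
web | 3400.00 | 115.00 | 99.00 | 391000.00 | 336600.00
top flange | 3800.00 | 115.00 | 194.00 | 437000.00 | 737200.00
Σ | 10420.00 |  |  | 1198300.00 | 1096340.00
x_c = 1198300.00 / 10420.00 = 115.00 mm
y_c = 1096340.00 / 10420.00 = 105.21 mm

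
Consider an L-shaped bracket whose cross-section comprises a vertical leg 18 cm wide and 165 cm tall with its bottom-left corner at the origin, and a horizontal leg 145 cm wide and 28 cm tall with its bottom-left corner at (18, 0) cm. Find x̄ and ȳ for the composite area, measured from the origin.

x̄ = 56.07 cm, ȳ = 42.94 cm

vertical leg: A = 18 × 165 = 2970.00, centroid at (9.00, 82.50).
horizontal leg: A = 145 × 28 = 4060.00, centroid at (90.50, 14.00).
ΣA = 7030.00 cm², ΣAx̄ = 394160.00 cm³, ΣAȳ = 301865.00 cm³.
x̄ = 394160.00/7030.00 = 56.07 cm; ȳ = 301865.00/7030.00 = 42.94 cm.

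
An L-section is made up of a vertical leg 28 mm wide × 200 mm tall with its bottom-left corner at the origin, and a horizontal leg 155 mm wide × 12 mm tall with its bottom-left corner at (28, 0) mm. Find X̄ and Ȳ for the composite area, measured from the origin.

X̄ = 36.81 mm, Ȳ = 76.56 mm

Part | A | x̄ᵢ | ȳᵢ | A·x̄ᵢ | A·ȳᵢ
vertical leg | 5600.00 | 14.00 | 100.00 | 78400.00 | 560000.00
horizontal leg | 1860.00 | 105.50 | 6.00 | 196230.00 | 11160.00
Σ | 7460.00 |  |  | 274630.00 | 571160.00
X̄ = 274630.00 / 7460.00 = 36.81 mm
Ȳ = 571160.00 / 7460.00 = 76.56 mm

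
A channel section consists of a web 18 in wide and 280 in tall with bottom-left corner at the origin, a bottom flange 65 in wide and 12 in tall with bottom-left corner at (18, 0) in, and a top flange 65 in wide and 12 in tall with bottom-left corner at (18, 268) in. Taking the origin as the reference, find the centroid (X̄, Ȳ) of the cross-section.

Part | A | x̄ᵢ | ȳᵢ | A·x̄ᵢ | A·ȳᵢ
web | 5040.00 | 9.00 | 140.00 | 45360.00 | 705600.00
bottom flange | 780.00 | 50.50 | 6.00 | 39390.00 | 4680.00
top flange | 780.00 | 50.50 | 274.00 | 39390.00 | 213720.00
Σ | 6600.00 |  |  | 124140.00 | 924000.00
X̄ = 124140.00 / 6600.00 = 18.81 in
Ȳ = 924000.00 / 6600.00 = 140.00 in

X̄ = 18.81 in, Ȳ = 140.00 in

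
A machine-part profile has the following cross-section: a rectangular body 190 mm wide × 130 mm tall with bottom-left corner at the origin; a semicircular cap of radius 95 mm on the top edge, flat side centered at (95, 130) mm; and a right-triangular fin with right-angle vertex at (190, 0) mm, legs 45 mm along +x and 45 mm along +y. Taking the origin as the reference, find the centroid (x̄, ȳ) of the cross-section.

x̄ = 97.79 mm, ȳ = 101.16 mm

rectangular body: A = 190 × 130 = 24700.00, centroid at (95.00, 65.00).
semicircular top: A = ½π·95² = 14176.44, centroid at (95.00, 170.32).
triangular fin: A = ½·45·45 = 1012.50, centroid at (205.00, 15.00).
ΣA = 39888.94 mm²
ΣAx̄ = (24700.00)(95.00) + (14176.44)(95.00) + (1012.50)(205.00) = 3900824.00 mm³
ΣAȳ = (24700.00)(65.00) + (14176.44)(170.32) + (1012.50)(15.00) = 4035207.62 mm³
x̄ = 3900824.00 / 39888.94 = 97.79 mm
ȳ = 4035207.62 / 39888.94 = 101.16 mm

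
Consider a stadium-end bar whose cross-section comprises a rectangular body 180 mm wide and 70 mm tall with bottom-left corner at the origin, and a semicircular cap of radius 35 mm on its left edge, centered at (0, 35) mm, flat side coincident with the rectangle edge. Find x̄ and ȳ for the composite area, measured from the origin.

x̄ = 76.11 mm, ȳ = 35.00 mm

rectangular body: A = 180 × 70 = 12600.00, centroid at (90.00, 35.00).
semicircular end: A = ½π·35² = 1924.23, centroid at (-14.85, 35.00).
ΣA = 14524.23 mm², ΣAx̄ = 1105416.67 mm³, ΣAȳ = 508347.89 mm³.
x̄ = 1105416.67/14524.23 = 76.11 mm; ȳ = 508347.89/14524.23 = 35.00 mm.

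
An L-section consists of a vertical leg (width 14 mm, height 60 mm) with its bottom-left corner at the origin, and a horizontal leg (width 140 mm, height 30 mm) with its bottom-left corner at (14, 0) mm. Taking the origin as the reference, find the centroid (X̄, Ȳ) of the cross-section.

X̄ = 71.17 mm, Ȳ = 17.50 mm

vertical leg: A = 14 × 60 = 840.00, centroid at (7.00, 30.00).
horizontal leg: A = 140 × 30 = 4200.00, centroid at (84.00, 15.00).
ΣA = 5040.00 mm², ΣAX̄ = 358680.00 mm³, ΣAȲ = 88200.00 mm³.
X̄ = 358680.00/5040.00 = 71.17 mm; Ȳ = 88200.00/5040.00 = 17.50 mm.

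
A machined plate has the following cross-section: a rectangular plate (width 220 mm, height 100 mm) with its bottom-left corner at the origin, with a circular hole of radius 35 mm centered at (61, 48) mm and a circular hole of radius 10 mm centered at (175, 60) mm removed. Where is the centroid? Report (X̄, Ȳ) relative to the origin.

X̄ = 119.43 mm, Ȳ = 50.26 mm

plate: A = 220 × 100 = 22000.00, centroid at (110.00, 50.00).
hole 1: A = −π·35² = -3848.45, centroid at (61.00, 48.00).
hole 2: A = −π·10² = -314.16, centroid at (175.00, 60.00).
ΣA = 17837.39 mm², ΣAX̄ = 2130266.62 mm³, ΣAȲ = 896424.80 mm³.
X̄ = 2130266.62/17837.39 = 119.43 mm; Ȳ = 896424.80/17837.39 = 50.26 mm.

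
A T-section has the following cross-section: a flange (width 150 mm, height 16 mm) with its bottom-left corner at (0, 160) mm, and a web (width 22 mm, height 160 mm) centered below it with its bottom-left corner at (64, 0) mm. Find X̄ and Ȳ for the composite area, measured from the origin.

web: A = 22 × 160 = 3520.00, centroid at (75.00, 80.00).
flange: A = 150 × 16 = 2400.00, centroid at (75.00, 168.00).
ΣA = 5920.00 mm²
ΣAX̄ = (3520.00)(75.00) + (2400.00)(75.00) = 444000.00 mm³
ΣAȲ = (3520.00)(80.00) + (2400.00)(168.00) = 684800.00 mm³
X̄ = 444000.00 / 5920.00 = 75.00 mm
Ȳ = 684800.00 / 5920.00 = 115.68 mm

X̄ = 75.00 mm, Ȳ = 115.68 mm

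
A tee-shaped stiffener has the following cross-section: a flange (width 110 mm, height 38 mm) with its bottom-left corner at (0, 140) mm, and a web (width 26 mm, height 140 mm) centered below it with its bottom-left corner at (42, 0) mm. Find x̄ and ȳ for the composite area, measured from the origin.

x̄ = 55.00 mm, ȳ = 117.57 mm

web: A = 26 × 140 = 3640.00, centroid at (55.00, 70.00).
flange: A = 110 × 38 = 4180.00, centroid at (55.00, 159.00).
ΣA = 7820.00 mm²
ΣAx̄ = (3640.00)(55.00) + (4180.00)(55.00) = 430100.00 mm³
ΣAȳ = (3640.00)(70.00) + (4180.00)(159.00) = 919420.00 mm³
x̄ = 430100.00 / 7820.00 = 55.00 mm
ȳ = 919420.00 / 7820.00 = 117.57 mm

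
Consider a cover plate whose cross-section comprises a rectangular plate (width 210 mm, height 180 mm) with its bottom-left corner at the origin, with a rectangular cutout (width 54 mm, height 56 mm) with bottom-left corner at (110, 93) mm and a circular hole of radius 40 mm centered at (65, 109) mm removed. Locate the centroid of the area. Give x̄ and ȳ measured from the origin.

plate: A = 210 × 180 = 37800.00, centroid at (105.00, 90.00).
hole 1: A = −(54 × 56) = -3024.00, centroid at (137.00, 121.00).
hole 2: A = −π·40² = -5026.55, centroid at (65.00, 109.00).
ΣA = 29749.45 mm²
ΣAx̄ = (37800.00)(105.00) + (-3024.00)(137.00) + (-5026.55)(65.00) = 3227986.36 mm³
ΣAȳ = (37800.00)(90.00) + (-3024.00)(121.00) + (-5026.55)(109.00) = 2488202.24 mm³
x̄ = 3227986.36 / 29749.45 = 108.51 mm
ȳ = 2488202.24 / 29749.45 = 83.64 mm

x̄ = 108.51 mm, ȳ = 83.64 mm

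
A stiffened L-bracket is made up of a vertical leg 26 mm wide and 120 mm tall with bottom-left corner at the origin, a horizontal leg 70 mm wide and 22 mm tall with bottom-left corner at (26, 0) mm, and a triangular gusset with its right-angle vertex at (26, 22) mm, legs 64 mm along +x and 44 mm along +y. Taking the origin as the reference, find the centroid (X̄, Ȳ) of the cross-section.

X̄ = 33.15 mm, Ȳ = 42.15 mm

vertical leg: A = 26 × 120 = 3120.00, centroid at (13.00, 60.00).
horizontal leg: A = 70 × 22 = 1540.00, centroid at (61.00, 11.00).
gusset: A = ½·64·44 = 1408.00, centroid at (47.33, 36.67).
ΣA = 6068.00 mm²
ΣAX̄ = (3120.00)(13.00) + (1540.00)(61.00) + (1408.00)(47.33) = 201145.33 mm³
ΣAȲ = (3120.00)(60.00) + (1540.00)(11.00) + (1408.00)(36.67) = 255766.67 mm³
X̄ = 201145.33 / 6068.00 = 33.15 mm
Ȳ = 255766.67 / 6068.00 = 42.15 mm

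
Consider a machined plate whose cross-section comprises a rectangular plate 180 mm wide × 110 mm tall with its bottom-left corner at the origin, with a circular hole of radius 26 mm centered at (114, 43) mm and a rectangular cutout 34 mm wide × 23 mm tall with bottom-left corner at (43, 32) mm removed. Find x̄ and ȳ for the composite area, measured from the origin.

plate: A = 180 × 110 = 19800.00, centroid at (90.00, 55.00).
hole 1: A = −π·26² = -2123.72, centroid at (114.00, 43.00).
hole 2: A = −(34 × 23) = -782.00, centroid at (60.00, 43.50).
ΣA = 16894.28 mm²
ΣAx̄ = (19800.00)(90.00) + (-2123.72)(114.00) + (-782.00)(60.00) = 1492976.30 mm³
ΣAȳ = (19800.00)(55.00) + (-2123.72)(43.00) + (-782.00)(43.50) = 963663.18 mm³
x̄ = 1492976.30 / 16894.28 = 88.37 mm
ȳ = 963663.18 / 16894.28 = 57.04 mm

x̄ = 88.37 mm, ȳ = 57.04 mm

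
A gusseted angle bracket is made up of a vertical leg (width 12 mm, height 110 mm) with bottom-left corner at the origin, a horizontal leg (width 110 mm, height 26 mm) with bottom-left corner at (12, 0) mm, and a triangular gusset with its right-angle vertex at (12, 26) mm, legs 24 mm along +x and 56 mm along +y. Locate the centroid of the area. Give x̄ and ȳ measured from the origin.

x̄ = 43.90 mm, ȳ = 28.81 mm

vertical leg: A = 12 × 110 = 1320.00, centroid at (6.00, 55.00).
horizontal leg: A = 110 × 26 = 2860.00, centroid at (67.00, 13.00).
gusset: A = ½·24·56 = 672.00, centroid at (20.00, 44.67).
ΣA = 4852.00 mm², ΣAx̄ = 212980.00 mm³, ΣAȳ = 139796.00 mm³.
x̄ = 212980.00/4852.00 = 43.90 mm; ȳ = 139796.00/4852.00 = 28.81 mm.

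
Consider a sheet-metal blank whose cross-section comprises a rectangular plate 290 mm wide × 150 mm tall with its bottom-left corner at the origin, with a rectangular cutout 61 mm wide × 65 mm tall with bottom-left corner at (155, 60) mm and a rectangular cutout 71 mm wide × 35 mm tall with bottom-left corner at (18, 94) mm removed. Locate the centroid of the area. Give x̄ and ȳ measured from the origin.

x̄ = 146.80 mm, ȳ = 70.68 mm

Part | A | x̄ᵢ | ȳᵢ | A·x̄ᵢ | A·ȳᵢ
plate | 43500.00 | 145.00 | 75.00 | 6307500.00 | 3262500.00
hole 1 | -3965.00 | 185.50 | 92.50 | -735507.50 | -366762.50
hole 2 | -2485.00 | 53.50 | 111.50 | -132947.50 | -277077.50
Σ | 37050.00 |  |  | 5439045.00 | 2618660.00
x̄ = 5439045.00 / 37050.00 = 146.80 mm
ȳ = 2618660.00 / 37050.00 = 70.68 mm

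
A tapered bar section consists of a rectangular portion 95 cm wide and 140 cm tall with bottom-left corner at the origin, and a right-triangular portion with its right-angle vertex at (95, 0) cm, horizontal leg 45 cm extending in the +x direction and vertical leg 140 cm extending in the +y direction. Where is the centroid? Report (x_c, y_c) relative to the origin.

rectangular portion: A = 95 × 140 = 13300.00, centroid at (47.50, 70.00).
triangular portion: A = ½·45·140 = 3150.00, centroid at (110.00, 46.67).
ΣA = 16450.00 cm²
ΣAx_c = (13300.00)(47.50) + (3150.00)(110.00) = 978250.00 cm³
ΣAy_c = (13300.00)(70.00) + (3150.00)(46.67) = 1078000.00 cm³
x_c = 978250.00 / 16450.00 = 59.47 cm
y_c = 1078000.00 / 16450.00 = 65.53 cm

x_c = 59.47 cm, y_c = 65.53 cm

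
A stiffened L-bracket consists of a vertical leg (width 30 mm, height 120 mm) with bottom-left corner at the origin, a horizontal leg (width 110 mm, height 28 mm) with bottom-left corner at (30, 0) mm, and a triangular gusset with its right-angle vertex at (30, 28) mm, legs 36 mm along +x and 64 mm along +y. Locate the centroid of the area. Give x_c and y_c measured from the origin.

x_c = 46.50 mm, y_c = 40.34 mm

Part | A | x̄ᵢ | ȳᵢ | A·x̄ᵢ | A·ȳᵢ
vertical leg | 3600.00 | 15.00 | 60.00 | 54000.00 | 216000.00
horizontal leg | 3080.00 | 85.00 | 14.00 | 261800.00 | 43120.00
gusset | 1152.00 | 42.00 | 49.33 | 48384.00 | 56832.00
Σ | 7832.00 |  |  | 364184.00 | 315952.00
x_c = 364184.00 / 7832.00 = 46.50 mm
y_c = 315952.00 / 7832.00 = 40.34 mm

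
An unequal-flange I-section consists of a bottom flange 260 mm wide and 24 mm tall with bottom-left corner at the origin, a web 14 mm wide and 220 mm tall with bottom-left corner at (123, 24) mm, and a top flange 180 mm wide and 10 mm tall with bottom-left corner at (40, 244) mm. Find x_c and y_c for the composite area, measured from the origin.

x_c = 130.00 mm, y_c = 84.15 mm

bottom flange: A = 260 × 24 = 6240.00, centroid at (130.00, 12.00).
web: A = 14 × 220 = 3080.00, centroid at (130.00, 134.00).
top flange: A = 180 × 10 = 1800.00, centroid at (130.00, 249.00).
ΣA = 11120.00 mm², ΣAx_c = 1445600.00 mm³, ΣAy_c = 935800.00 mm³.
x_c = 1445600.00/11120.00 = 130.00 mm; y_c = 935800.00/11120.00 = 84.15 mm.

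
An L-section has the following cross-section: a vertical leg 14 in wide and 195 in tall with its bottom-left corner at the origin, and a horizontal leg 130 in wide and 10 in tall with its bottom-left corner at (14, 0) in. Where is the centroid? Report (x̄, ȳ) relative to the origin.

vertical leg: A = 14 × 195 = 2730.00, centroid at (7.00, 97.50).
horizontal leg: A = 130 × 10 = 1300.00, centroid at (79.00, 5.00).
ΣA = 4030.00 in², ΣAx̄ = 121810.00 in³, ΣAȳ = 272675.00 in³.
x̄ = 121810.00/4030.00 = 30.23 in; ȳ = 272675.00/4030.00 = 67.66 in.

x̄ = 30.23 in, ȳ = 67.66 in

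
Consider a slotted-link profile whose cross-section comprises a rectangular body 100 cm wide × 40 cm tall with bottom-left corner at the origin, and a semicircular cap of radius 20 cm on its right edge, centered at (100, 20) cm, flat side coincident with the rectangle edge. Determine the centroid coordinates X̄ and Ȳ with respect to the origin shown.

rectangular body: A = 100 × 40 = 4000.00, centroid at (50.00, 20.00).
semicircular end: A = ½π·20² = 628.32, centroid at (108.49, 20.00).
ΣA = 4628.32 cm²
ΣAX̄ = (4000.00)(50.00) + (628.32)(108.49) = 268165.19 cm³
ΣAȲ = (4000.00)(20.00) + (628.32)(20.00) = 92566.37 cm³
X̄ = 268165.19 / 4628.32 = 57.94 cm
Ȳ = 92566.37 / 4628.32 = 20.00 cm

X̄ = 57.94 cm, Ȳ = 20.00 cm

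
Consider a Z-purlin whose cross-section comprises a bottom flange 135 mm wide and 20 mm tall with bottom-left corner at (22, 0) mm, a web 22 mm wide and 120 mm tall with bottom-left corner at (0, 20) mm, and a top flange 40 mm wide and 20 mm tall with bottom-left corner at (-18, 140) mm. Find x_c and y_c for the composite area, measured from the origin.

bottom flange: A = 135 × 20 = 2700.00, centroid at (89.50, 10.00).
web: A = 22 × 120 = 2640.00, centroid at (11.00, 80.00).
top flange: A = 40 × 20 = 800.00, centroid at (2.00, 150.00).
ΣA = 6140.00 mm²
ΣAx_c = (2700.00)(89.50) + (2640.00)(11.00) + (800.00)(2.00) = 272290.00 mm³
ΣAy_c = (2700.00)(10.00) + (2640.00)(80.00) + (800.00)(150.00) = 358200.00 mm³
x_c = 272290.00 / 6140.00 = 44.35 mm
y_c = 358200.00 / 6140.00 = 58.34 mm

x_c = 44.35 mm, y_c = 58.34 mm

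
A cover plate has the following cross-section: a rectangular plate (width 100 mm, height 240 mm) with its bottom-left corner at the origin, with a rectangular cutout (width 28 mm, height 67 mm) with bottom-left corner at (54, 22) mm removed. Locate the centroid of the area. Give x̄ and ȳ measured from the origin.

plate: A = 100 × 240 = 24000.00, centroid at (50.00, 120.00).
hole: A = −(28 × 67) = -1876.00, centroid at (68.00, 55.50).
ΣA = 22124.00 mm², ΣAx̄ = 1072432.00 mm³, ΣAȳ = 2775882.00 mm³.
x̄ = 1072432.00/22124.00 = 48.47 mm; ȳ = 2775882.00/22124.00 = 125.47 mm.

x̄ = 48.47 mm, ȳ = 125.47 mm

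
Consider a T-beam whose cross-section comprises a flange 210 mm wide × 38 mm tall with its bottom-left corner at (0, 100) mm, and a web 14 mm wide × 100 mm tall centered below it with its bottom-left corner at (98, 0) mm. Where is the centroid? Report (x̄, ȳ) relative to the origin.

web: A = 14 × 100 = 1400.00, centroid at (105.00, 50.00).
flange: A = 210 × 38 = 7980.00, centroid at (105.00, 119.00).
ΣA = 9380.00 mm²
ΣAx̄ = (1400.00)(105.00) + (7980.00)(105.00) = 984900.00 mm³
ΣAȳ = (1400.00)(50.00) + (7980.00)(119.00) = 1019620.00 mm³
x̄ = 984900.00 / 9380.00 = 105.00 mm
ȳ = 1019620.00 / 9380.00 = 108.70 mm

x̄ = 105.00 mm, ȳ = 108.70 mm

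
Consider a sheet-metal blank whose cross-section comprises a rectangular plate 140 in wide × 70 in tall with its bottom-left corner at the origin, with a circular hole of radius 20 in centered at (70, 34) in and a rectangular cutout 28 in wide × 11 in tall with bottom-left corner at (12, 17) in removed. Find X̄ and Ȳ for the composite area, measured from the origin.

X̄ = 71.65 in, Ȳ = 35.62 in

plate: A = 140 × 70 = 9800.00, centroid at (70.00, 35.00).
hole 1: A = −π·20² = -1256.64, centroid at (70.00, 34.00).
hole 2: A = −(28 × 11) = -308.00, centroid at (26.00, 22.50).
ΣA = 8235.36 in²
ΣAX̄ = (9800.00)(70.00) + (-1256.64)(70.00) + (-308.00)(26.00) = 590027.41 in³
ΣAȲ = (9800.00)(35.00) + (-1256.64)(34.00) + (-308.00)(22.50) = 293344.34 in³
X̄ = 590027.41 / 8235.36 = 71.65 in
Ȳ = 293344.34 / 8235.36 = 35.62 in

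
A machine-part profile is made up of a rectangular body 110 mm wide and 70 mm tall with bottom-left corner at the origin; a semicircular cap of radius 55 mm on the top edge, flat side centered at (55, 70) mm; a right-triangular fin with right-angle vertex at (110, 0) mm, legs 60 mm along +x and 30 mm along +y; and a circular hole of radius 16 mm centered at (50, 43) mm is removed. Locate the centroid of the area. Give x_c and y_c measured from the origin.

x_c = 60.70 mm, y_c = 54.79 mm

rectangular body: A = 110 × 70 = 7700.00, centroid at (55.00, 35.00).
semicircular top: A = ½π·55² = 4751.66, centroid at (55.00, 93.34).
triangular fin: A = ½·60·30 = 900.00, centroid at (130.00, 10.00).
hole: A = −π·16² = -804.25, centroid at (50.00, 43.00).
ΣA = 12547.41 mm²
ΣAx_c = (7700.00)(55.00) + (4751.66)(55.00) + (900.00)(130.00) + (-804.25)(50.00) = 761628.85 mm³
ΣAy_c = (7700.00)(35.00) + (4751.66)(93.34) + (900.00)(10.00) + (-804.25)(43.00) = 687450.14 mm³
x_c = 761628.85 / 12547.41 = 60.70 mm
y_c = 687450.14 / 12547.41 = 54.79 mm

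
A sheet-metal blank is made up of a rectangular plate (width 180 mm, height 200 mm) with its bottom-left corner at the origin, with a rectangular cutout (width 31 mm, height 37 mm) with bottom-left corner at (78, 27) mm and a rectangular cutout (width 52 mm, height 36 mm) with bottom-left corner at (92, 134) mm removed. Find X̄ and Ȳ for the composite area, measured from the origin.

X̄ = 88.29 mm, Ȳ = 98.94 mm

Part | A | x̄ᵢ | ȳᵢ | A·x̄ᵢ | A·ȳᵢ
plate | 36000.00 | 90.00 | 100.00 | 3240000.00 | 3600000.00
hole 1 | -1147.00 | 93.50 | 45.50 | -107244.50 | -52188.50
hole 2 | -1872.00 | 118.00 | 152.00 | -220896.00 | -284544.00
Σ | 32981.00 |  |  | 2911859.50 | 3263267.50
X̄ = 2911859.50 / 32981.00 = 88.29 mm
Ȳ = 3263267.50 / 32981.00 = 98.94 mm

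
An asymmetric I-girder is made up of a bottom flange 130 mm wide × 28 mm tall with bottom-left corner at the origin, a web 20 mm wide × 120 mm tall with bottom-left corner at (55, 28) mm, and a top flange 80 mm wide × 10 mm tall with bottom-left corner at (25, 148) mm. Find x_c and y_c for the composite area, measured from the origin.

bottom flange: A = 130 × 28 = 3640.00, centroid at (65.00, 14.00).
web: A = 20 × 120 = 2400.00, centroid at (65.00, 88.00).
top flange: A = 80 × 10 = 800.00, centroid at (65.00, 153.00).
ΣA = 6840.00 mm²
ΣAx_c = (3640.00)(65.00) + (2400.00)(65.00) + (800.00)(65.00) = 444600.00 mm³
ΣAy_c = (3640.00)(14.00) + (2400.00)(88.00) + (800.00)(153.00) = 384560.00 mm³
x_c = 444600.00 / 6840.00 = 65.00 mm
y_c = 384560.00 / 6840.00 = 56.22 mm

x_c = 65.00 mm, y_c = 56.22 mm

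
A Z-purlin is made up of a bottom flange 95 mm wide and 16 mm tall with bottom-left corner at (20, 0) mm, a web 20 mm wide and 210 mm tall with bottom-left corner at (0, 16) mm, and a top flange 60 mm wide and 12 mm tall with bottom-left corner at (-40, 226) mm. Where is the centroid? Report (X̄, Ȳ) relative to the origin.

X̄ = 21.34 mm, Ȳ = 106.74 mm

bottom flange: A = 95 × 16 = 1520.00, centroid at (67.50, 8.00).
web: A = 20 × 210 = 4200.00, centroid at (10.00, 121.00).
top flange: A = 60 × 12 = 720.00, centroid at (-10.00, 232.00).
ΣA = 6440.00 mm², ΣAX̄ = 137400.00 mm³, ΣAȲ = 687400.00 mm³.
X̄ = 137400.00/6440.00 = 21.34 mm; Ȳ = 687400.00/6440.00 = 106.74 mm.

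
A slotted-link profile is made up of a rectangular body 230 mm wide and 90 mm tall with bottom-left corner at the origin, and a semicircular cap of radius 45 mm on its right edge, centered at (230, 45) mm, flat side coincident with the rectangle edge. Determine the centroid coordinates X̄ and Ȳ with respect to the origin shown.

X̄ = 132.86 mm, Ȳ = 45.00 mm

rectangular body: A = 230 × 90 = 20700.00, centroid at (115.00, 45.00).
semicircular end: A = ½π·45² = 3180.86, centroid at (249.10, 45.00).
ΣA = 23880.86 mm²
ΣAX̄ = (20700.00)(115.00) + (3180.86)(249.10) = 3172848.39 mm³
ΣAȲ = (20700.00)(45.00) + (3180.86)(45.00) = 1074638.82 mm³
X̄ = 3172848.39 / 23880.86 = 132.86 mm
Ȳ = 1074638.82 / 23880.86 = 45.00 mm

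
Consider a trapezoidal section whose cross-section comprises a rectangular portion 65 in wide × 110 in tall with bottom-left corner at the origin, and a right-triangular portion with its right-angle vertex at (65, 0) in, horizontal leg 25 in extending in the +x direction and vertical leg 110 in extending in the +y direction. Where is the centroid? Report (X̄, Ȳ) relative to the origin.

X̄ = 39.09 in, Ȳ = 52.04 in

rectangular portion: A = 65 × 110 = 7150.00, centroid at (32.50, 55.00).
triangular portion: A = ½·25·110 = 1375.00, centroid at (73.33, 36.67).
ΣA = 8525.00 in²
ΣAX̄ = (7150.00)(32.50) + (1375.00)(73.33) = 333208.33 in³
ΣAȲ = (7150.00)(55.00) + (1375.00)(36.67) = 443666.67 in³
X̄ = 333208.33 / 8525.00 = 39.09 in
Ȳ = 443666.67 / 8525.00 = 52.04 in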